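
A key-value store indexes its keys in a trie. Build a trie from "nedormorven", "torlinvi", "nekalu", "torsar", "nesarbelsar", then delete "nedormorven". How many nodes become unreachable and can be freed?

9

After clearing the end-marker at "nedormorven", prune upward until reaching a node still needed by another word.
The suffix "dormorven" (9 nodes) is used only by "nedormorven"; the node for "ne" still has the child "k", so pruning stops there.
Nodes removed: 9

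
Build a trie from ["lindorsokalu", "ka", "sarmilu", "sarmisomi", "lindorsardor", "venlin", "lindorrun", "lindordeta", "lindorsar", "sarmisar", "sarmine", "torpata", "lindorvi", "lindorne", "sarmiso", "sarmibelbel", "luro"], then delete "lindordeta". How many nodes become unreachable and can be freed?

After clearing the end-marker at "lindordeta", prune upward until reaching a node still needed by another word.
The suffix "deta" (4 nodes) is used only by "lindordeta"; the node for "lindor" still has the child "s", so pruning stops there.
Nodes removed: 4

4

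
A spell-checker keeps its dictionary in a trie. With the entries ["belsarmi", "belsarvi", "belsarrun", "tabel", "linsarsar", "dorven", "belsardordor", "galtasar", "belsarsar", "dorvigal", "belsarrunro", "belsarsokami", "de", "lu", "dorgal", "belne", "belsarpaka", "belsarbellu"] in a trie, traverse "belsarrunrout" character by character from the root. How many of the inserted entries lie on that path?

2

Traverse "belsarrunrout" character by character; count nodes along the way that are marked as word ends.
Prefixes of the query that are stored words: "belsarrun", "belsarrunro"
Count: 2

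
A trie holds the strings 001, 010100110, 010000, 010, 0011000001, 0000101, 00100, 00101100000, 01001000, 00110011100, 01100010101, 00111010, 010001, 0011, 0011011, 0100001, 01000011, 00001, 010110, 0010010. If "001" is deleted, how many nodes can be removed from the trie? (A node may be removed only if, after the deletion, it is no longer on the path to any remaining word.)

Walk "001" from the leaf back toward the root, removing each node that no remaining word uses.
Every node on "001" is still needed (e.g. by "0011000001"), so nothing is freed.
Nodes removed: 0

0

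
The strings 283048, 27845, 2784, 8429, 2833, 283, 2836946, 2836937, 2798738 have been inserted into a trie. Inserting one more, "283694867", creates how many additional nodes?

The longest prefix of "283694867" already in the trie is "283694" (length 6).
So 9 − 6 = 3 new nodes.

3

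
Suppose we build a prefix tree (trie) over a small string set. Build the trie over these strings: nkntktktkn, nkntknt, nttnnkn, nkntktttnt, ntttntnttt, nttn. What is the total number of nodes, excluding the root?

29

Insert word by word; a character creates a node only if that edge doesn't already exist:
  "nkntktktkn" → 10 new (n, k, n, t, k, t, k, t, k, n)
  "nkntknt" → prefix "nkntk" already present; 2 new (n, t)
  "nttnnkn" → prefix "n" already present; 6 new (t, t, n, n, k, n)
  "nkntktttnt" → prefix "nkntkt" already present; 4 new (t, t, n, t)
  "ntttntnttt" → prefix "ntt" already present; 7 new (t, n, t, n, t, t, t)
  "nttn" → prefix "nttn" already present; 0 new (none)
Total nodes = 10 + 2 + 6 + 4 + 7 + 0 = 29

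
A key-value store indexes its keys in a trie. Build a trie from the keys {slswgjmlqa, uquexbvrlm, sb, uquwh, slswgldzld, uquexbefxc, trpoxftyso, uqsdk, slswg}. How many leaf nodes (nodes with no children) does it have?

Leaves are exactly the stored words that no other stored word extends.
Those words: "sb", "slswgjmlqa", "slswgldzld", "trpoxftyso", "uqsdk", "uquexbefxc", "uquexbvrlm", "uquwh"
Leaf count: 8

8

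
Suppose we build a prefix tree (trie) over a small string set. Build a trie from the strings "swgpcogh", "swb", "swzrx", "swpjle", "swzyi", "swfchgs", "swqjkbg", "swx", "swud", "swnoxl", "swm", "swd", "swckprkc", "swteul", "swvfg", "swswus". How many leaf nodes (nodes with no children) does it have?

16

Leaves are exactly the stored words that no other stored word extends.
Those words: "swb", "swckprkc", "swd", "swfchgs", "swgpcogh", "swm", "swnoxl", "swpjle", "swqjkbg", "swswus", "swteul", "swud", "swvfg", "swx", "swzrx", "swzyi"
Leaf count: 16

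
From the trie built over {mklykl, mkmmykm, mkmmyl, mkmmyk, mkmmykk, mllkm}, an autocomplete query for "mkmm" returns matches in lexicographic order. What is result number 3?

DFS of the "mkmm" subtree visits, in order: "mkmmyk", "mkmmykk", "mkmmykm", "mkmmyl"
The 3rd is mkmmykm.

mkmmykm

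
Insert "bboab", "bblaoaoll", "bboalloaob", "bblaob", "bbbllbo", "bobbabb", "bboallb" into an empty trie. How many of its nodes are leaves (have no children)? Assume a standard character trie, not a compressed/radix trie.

Leaves are exactly the stored words that no other stored word extends.
Those words: "bbbllbo", "bblaoaoll", "bblaob", "bboab", "bboallb", "bboalloaob", "bobbabb"
Leaf count: 7

7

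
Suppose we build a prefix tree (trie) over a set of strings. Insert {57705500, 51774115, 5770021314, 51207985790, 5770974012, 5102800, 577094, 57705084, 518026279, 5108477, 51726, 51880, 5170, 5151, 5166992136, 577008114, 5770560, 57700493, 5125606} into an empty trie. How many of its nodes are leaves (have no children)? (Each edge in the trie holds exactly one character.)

A leaf is a node with no children — equivalently, the end of a word that is not a proper prefix of any other stored word.
Those words: "5102800", "5108477", "51207985790", "5125606", "5151", "5166992136", "5170", "51726", "51774115", "518026279", "51880", "5770021314", "57700493", "577008114", "57705084", "57705500", "5770560", "577094", "5770974012"
Leaf count: 19

19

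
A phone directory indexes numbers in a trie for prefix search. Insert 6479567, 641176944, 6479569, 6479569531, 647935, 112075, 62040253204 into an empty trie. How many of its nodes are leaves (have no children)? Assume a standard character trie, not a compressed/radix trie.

6

A leaf is a node with no children — equivalently, the end of a word that is not a proper prefix of any other stored word.
Those words: "112075", "62040253204", "641176944", "647935", "6479567", "6479569531"
Leaf count: 6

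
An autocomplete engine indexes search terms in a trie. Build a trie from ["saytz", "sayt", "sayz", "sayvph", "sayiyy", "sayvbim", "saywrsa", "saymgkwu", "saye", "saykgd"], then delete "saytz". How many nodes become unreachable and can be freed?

After clearing the end-marker at "saytz", prune upward until reaching a node still needed by another word.
The suffix "z" (1 node) is used only by "saytz"; "sayt" is itself a stored word, so pruning stops there.
Nodes removed: 1

1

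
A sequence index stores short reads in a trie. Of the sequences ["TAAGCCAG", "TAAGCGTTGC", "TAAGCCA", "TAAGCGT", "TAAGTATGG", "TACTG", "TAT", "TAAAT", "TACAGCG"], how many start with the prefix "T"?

9

Traverse to the node for "T", then collect every word in that subtree.
Words under "T": TAAAT, TAAGCCA, TAAGCCAG, TAAGCGT, TAAGCGTTGC, TAAGTATGG, TACAGCG, TACTG, TAT
Count: 9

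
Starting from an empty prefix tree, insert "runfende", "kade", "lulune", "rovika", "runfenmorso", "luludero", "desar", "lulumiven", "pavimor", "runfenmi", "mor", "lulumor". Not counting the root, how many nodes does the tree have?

Insert word by word; a character creates a node only if that edge doesn't already exist:
  "runfende" → 8 new (r, u, n, f, e, n, d, e)
  "kade" → 4 new (k, a, d, e)
  "lulune" → 6 new (l, u, l, u, n, e)
  "rovika" → prefix "r" already present; 5 new (o, v, i, k, a)
  "runfenmorso" → prefix "runfen" already present; 5 new (m, o, r, s, o)
  "luludero" → prefix "lulu" already present; 4 new (d, e, r, o)
  "desar" → 5 new (d, e, s, a, r)
  "lulumiven" → prefix "lulu" already present; 5 new (m, i, v, e, n)
  "pavimor" → 7 new (p, a, v, i, m, o, r)
  "runfenmi" → prefix "runfenm" already present; 1 new (i)
  "mor" → 3 new (m, o, r)
  "lulumor" → prefix "lulum" already present; 2 new (o, r)
Total nodes = 8 + 4 + 6 + 5 + 5 + 4 + 5 + 5 + 7 + 1 + 3 + 2 = 55

55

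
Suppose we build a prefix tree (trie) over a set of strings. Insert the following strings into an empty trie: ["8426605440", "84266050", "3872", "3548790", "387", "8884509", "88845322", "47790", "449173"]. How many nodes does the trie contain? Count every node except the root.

Count nodes per top-level branch (shared prefixes stored once):
  '3'-branch (3548790, 387, 3872): 10 nodes
  '4'-branch (449173, 47790): 10 nodes
  '8'-branch (84266050, 8426605440, 8884509, 88845322): 20 nodes
Sum: 40

40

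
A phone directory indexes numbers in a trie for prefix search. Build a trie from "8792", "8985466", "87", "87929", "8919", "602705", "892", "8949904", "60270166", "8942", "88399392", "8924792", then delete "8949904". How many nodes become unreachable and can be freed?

Walk "8949904" from the leaf back toward the root, removing each node that no remaining word uses.
The suffix "9904" (4 nodes) is used only by "8949904"; the node for "894" still has the child "2", so pruning stops there.
Nodes removed: 4

4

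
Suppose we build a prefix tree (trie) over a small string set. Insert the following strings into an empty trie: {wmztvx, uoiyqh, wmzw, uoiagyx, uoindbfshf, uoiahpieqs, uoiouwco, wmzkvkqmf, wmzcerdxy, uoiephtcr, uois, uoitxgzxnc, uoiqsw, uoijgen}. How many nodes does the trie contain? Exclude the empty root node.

68

Count nodes per top-level branch (shared prefixes stored once):
  'u'-branch (uoiagyx, uoiahpieqs, uoiephtcr, uoijgen, uoindbfshf, uoiouwco, uoiqsw, uois, uoitxgzxnc, uoiyqh): 49 nodes
  'w'-branch (wmzcerdxy, wmzkvkqmf, wmztvx, wmzw): 19 nodes
Sum: 68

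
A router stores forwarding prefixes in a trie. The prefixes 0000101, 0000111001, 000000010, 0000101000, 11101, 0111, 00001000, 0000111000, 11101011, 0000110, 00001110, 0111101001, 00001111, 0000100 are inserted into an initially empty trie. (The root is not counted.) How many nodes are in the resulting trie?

Count nodes per top-level branch (shared prefixes stored once):
  '0'-branch (000000010, 0000100, 00001000, 0000101, 0000101000, 0000110, 00001110, 0000111000, 0000111001, 00001111, 0111, 0111101001): 34 nodes
  '1'-branch (11101, 11101011): 8 nodes
Sum: 42

42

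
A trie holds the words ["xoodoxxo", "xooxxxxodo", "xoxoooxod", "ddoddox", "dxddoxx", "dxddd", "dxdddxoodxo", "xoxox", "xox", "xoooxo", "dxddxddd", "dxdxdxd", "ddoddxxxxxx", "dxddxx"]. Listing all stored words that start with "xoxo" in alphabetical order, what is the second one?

Filter for "xoxo…" and sort: "xoxoooxod", "xoxox"
The 2nd is xoxox.

xoxox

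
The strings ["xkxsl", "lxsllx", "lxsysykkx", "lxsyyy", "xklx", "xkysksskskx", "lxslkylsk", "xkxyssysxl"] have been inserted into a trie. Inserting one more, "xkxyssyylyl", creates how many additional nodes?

Walking "xkxyssyylyl" from the root, the first 7 characters ("xkxyssy") follow existing edges; "y" is the first miss.
New nodes needed: |"xkxyssyylyl"| − 7 = 11 − 7 = 4.

4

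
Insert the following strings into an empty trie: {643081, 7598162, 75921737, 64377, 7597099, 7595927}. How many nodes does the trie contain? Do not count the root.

Insert word by word; a character creates a node only if that edge doesn't already exist:
  "643081" → 6 new (6, 4, 3, 0, 8, 1)
  "7598162" → 7 new (7, 5, 9, 8, 1, 6, 2)
  "75921737" → prefix "759" already present; 5 new (2, 1, 7, 3, 7)
  "64377" → prefix "643" already present; 2 new (7, 7)
  "7597099" → prefix "759" already present; 4 new (7, 0, 9, 9)
  "7595927" → prefix "759" already present; 4 new (5, 9, 2, 7)
Total nodes = 6 + 7 + 5 + 2 + 4 + 4 = 28

28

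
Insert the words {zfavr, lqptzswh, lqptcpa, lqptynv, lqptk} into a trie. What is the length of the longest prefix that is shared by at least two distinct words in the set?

The deepest shared node is where two words last agree before diverging.
e.g. "lqptcpa" and "lqptk" share the prefix "lqpt" of length 4; no pair shares a longer one.
Longest shared-prefix length: 4

4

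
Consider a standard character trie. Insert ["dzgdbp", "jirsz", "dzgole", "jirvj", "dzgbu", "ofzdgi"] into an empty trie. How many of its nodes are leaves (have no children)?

6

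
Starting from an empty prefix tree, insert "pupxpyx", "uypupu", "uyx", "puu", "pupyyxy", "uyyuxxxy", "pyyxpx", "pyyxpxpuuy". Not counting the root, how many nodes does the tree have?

Count nodes per top-level branch (shared prefixes stored once):
  'p'-branch (pupxpyx, pupyyxy, puu, pyyxpx, pyyxpxpuuy): 21 nodes
  'u'-branch (uypupu, uyx, uyyuxxxy): 13 nodes
Sum: 34

34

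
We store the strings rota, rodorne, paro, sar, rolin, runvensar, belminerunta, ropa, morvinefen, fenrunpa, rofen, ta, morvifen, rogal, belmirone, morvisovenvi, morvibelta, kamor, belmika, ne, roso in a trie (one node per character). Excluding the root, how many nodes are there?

Count nodes per top-level branch (shared prefixes stored once):
  'b'-branch (belmika, belminerunta, belmirone): 18 nodes
  'f'-branch (fenrunpa): 8 nodes
  'k'-branch (kamor): 5 nodes
  'm'-branch (morvibelta, morvifen, morvinefen, morvisovenvi): 25 nodes
  'n'-branch (ne): 2 nodes
  'p'-branch (paro): 4 nodes
  'r'-branch (rodorne, rofen, rogal, rolin, ropa, roso, rota, runvensar): 30 nodes
  's'-branch (sar): 3 nodes
  't'-branch (ta): 2 nodes
Sum: 97

97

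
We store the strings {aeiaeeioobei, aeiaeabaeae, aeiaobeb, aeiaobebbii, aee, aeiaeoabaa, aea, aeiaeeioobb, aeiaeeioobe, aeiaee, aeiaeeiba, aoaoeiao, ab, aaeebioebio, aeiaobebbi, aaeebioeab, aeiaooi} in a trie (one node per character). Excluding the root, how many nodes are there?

57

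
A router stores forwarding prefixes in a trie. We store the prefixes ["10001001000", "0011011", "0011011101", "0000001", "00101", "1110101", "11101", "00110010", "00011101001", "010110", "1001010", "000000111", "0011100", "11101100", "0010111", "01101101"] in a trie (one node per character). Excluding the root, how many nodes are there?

Insert word by word; a character creates a node only if that edge doesn't already exist:
  "10001001000" → 11 new (1, 0, 0, 0, 1, 0, 0, 1, 0, 0, 0)
  "0011011" → 7 new (0, 0, 1, 1, 0, 1, 1)
  "0011011101" → prefix "0011011" already present; 3 new (1, 0, 1)
  "0000001" → prefix "00" already present; 5 new (0, 0, 0, 0, 1)
  "00101" → prefix "001" already present; 2 new (0, 1)
  "1110101" → prefix "1" already present; 6 new (1, 1, 0, 1, 0, 1)
  "11101" → prefix "11101" already present; 0 new (none)
  "00110010" → prefix "00110" already present; 3 new (0, 1, 0)
  "00011101001" → prefix "000" already present; 8 new (1, 1, 1, 0, 1, 0, 0, 1)
  "010110" → prefix "0" already present; 5 new (1, 0, 1, 1, 0)
  "1001010" → prefix "100" already present; 4 new (1, 0, 1, 0)
  "000000111" → prefix "0000001" already present; 2 new (1, 1)
  "0011100" → prefix "0011" already present; 3 new (1, 0, 0)
  "11101100" → prefix "11101" already present; 3 new (1, 0, 0)
  "0010111" → prefix "00101" already present; 2 new (1, 1)
  "01101101" → prefix "01" already present; 6 new (1, 0, 1, 1, 0, 1)
Total nodes = 11 + 7 + 3 + 5 + 2 + 6 + 0 + 3 + 8 + 5 + 4 + 2 + 3 + 3 + 2 + 6 = 70

70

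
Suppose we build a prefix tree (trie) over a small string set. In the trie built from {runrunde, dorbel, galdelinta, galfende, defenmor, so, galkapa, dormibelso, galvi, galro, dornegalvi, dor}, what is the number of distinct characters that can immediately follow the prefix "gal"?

5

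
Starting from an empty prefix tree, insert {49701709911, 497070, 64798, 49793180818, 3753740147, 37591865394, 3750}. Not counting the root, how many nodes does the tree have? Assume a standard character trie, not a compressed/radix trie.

Trace insertions, counting only characters that open a new branch:
  "49701709911" → 11 new (4, 9, 7, 0, 1, 7, 0, 9, 9, 1, 1)
  "497070" → prefix "4970" already present; 2 new (7, 0)
  "64798" → 5 new (6, 4, 7, 9, 8)
  "49793180818" → prefix "497" already present; 8 new (9, 3, 1, 8, 0, 8, 1, 8)
  "3753740147" → 10 new (3, 7, 5, 3, 7, 4, 0, 1, 4, 7)
  "37591865394" → prefix "375" already present; 8 new (9, 1, 8, 6, 5, 3, 9, 4)
  "3750" → prefix "375" already present; 1 new (0)
Total nodes = 11 + 2 + 5 + 8 + 10 + 8 + 1 = 45

45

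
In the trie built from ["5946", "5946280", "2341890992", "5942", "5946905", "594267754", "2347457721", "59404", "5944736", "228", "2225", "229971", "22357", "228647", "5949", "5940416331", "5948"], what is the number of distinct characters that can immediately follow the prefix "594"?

6

The children of the "594" node are the distinct next characters among strings starting with "594".
Characters that immediately follow "594" among the stored strings: {0, 2, 4, 6, 8, 9}.
That node has 6 child edges.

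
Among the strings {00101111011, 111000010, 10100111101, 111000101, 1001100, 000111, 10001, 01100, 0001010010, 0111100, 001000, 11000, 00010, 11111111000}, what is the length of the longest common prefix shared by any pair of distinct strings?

6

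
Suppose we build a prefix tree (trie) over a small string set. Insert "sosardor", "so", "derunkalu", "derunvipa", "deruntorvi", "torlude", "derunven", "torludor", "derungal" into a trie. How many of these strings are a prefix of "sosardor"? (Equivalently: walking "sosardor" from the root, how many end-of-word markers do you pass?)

Check each prefix of "sosardor" against the stored set — each match is an end-marker on the path.
Prefixes of the query that are stored words: "so", "sosardor"
Count: 2

2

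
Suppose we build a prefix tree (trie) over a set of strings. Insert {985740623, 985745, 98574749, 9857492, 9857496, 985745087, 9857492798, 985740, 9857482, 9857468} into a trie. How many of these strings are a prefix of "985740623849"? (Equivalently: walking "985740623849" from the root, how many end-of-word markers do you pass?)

2

Check each prefix of "985740623849" against the stored set — each match is an end-marker on the path.
Prefixes of the query that are stored words: "985740", "985740623"
Count: 2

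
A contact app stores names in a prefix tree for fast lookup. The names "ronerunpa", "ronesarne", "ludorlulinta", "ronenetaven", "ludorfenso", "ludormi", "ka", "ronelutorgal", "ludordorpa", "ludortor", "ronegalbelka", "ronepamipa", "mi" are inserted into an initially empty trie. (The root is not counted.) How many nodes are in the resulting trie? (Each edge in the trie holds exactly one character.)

74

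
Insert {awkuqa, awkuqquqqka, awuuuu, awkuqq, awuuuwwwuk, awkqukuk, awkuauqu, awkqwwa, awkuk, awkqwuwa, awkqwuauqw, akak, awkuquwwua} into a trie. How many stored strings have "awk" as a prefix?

10

Traverse to the node for "awk", then collect every word in that subtree.
Matches: "awkqukuk", "awkqwuauqw", "awkqwuwa", "awkqwwa", "awkuauqu", "awkuk", "awkuqa", "awkuqq", "awkuqquqqka", "awkuquwwua"
Count: 10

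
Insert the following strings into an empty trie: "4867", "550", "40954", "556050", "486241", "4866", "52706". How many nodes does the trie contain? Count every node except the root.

23

Count nodes per top-level branch (shared prefixes stored once):
  '4'-branch (40954, 486241, 4866, 4867): 12 nodes
  '5'-branch (52706, 550, 556050): 11 nodes
Sum: 23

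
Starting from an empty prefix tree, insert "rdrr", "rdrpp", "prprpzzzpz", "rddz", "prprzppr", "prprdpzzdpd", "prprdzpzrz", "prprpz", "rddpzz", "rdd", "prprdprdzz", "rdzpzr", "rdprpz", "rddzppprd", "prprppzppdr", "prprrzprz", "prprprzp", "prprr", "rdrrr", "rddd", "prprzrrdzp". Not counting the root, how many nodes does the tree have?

Insert word by word; a character creates a node only if that edge doesn't already exist:
  "rdrr" → 4 new (r, d, r, r)
  "rdrpp" → prefix "rdr" already present; 2 new (p, p)
  "prprpzzzpz" → 10 new (p, r, p, r, p, z, z, z, p, z)
  "rddz" → prefix "rd" already present; 2 new (d, z)
  "prprzppr" → prefix "prpr" already present; 4 new (z, p, p, r)
  "prprdpzzdpd" → prefix "prpr" already present; 7 new (d, p, z, z, d, p, d)
  "prprdzpzrz" → prefix "prprd" already present; 5 new (z, p, z, r, z)
  "prprpz" → prefix "prprpz" already present; 0 new (none)
  "rddpzz" → prefix "rdd" already present; 3 new (p, z, z)
  "rdd" → prefix "rdd" already present; 0 new (none)
  "prprdprdzz" → prefix "prprdp" already present; 4 new (r, d, z, z)
  "rdzpzr" → prefix "rd" already present; 4 new (z, p, z, r)
  "rdprpz" → prefix "rd" already present; 4 new (p, r, p, z)
  "rddzppprd" → prefix "rddz" already present; 5 new (p, p, p, r, d)
  "prprppzppdr" → prefix "prprp" already present; 6 new (p, z, p, p, d, r)
  "prprrzprz" → prefix "prpr" already present; 5 new (r, z, p, r, z)
  "prprprzp" → prefix "prprp" already present; 3 new (r, z, p)
  "prprr" → prefix "prprr" already present; 0 new (none)
  "rdrrr" → prefix "rdrr" already present; 1 new (r)
  "rddd" → prefix "rdd" already present; 1 new (d)
  "prprzrrdzp" → prefix "prprz" already present; 5 new (r, r, d, z, p)
Total nodes = 4 + 2 + 10 + 2 + 4 + 7 + 5 + 0 + 3 + 0 + 4 + 4 + 4 + 5 + 6 + 5 + 3 + 0 + 1 + 1 + 5 = 75

75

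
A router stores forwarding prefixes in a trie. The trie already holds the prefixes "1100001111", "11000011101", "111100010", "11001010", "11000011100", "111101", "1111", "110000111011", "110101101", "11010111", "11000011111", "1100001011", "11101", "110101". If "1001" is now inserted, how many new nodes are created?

3

"1" is already a path in the trie; the remaining "001" must be added.
So 4 − 1 = 3 new nodes.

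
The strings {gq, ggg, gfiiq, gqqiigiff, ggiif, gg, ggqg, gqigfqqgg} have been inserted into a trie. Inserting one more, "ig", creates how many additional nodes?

Nothing in the trie begins with "i"; the whole of "ig" is new.
2 − 0 = 2 new nodes.

2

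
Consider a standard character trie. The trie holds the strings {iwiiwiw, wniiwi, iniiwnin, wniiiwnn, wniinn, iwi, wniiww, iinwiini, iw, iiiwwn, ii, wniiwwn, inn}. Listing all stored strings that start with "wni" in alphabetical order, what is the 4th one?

wniiww

Filter for "wni…" and sort: "wniiiwnn", "wniinn", "wniiwi", "wniiww", "wniiwwn"
Position 4: wniiww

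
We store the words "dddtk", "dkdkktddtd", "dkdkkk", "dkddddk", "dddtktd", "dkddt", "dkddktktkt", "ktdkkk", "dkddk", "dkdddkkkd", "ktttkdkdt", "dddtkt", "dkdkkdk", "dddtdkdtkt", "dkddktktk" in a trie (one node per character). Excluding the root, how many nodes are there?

53

Count nodes per top-level branch (shared prefixes stored once):
  'd'-branch (dddtdkdtkt, dddtk, dddtkt, dddtktd, dkddddk, dkdddkkkd, dkddk, dkddktktk, dkddktktkt, dkddt, dkdkkdk, dkdkkk, dkdkktddtd): 40 nodes
  'k'-branch (ktdkkk, ktttkdkdt): 13 nodes
Sum: 53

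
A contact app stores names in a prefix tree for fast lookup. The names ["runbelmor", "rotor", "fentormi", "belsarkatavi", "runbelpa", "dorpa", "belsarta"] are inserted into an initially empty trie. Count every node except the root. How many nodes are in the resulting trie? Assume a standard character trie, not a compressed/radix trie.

42

Insert word by word; a character creates a node only if that edge doesn't already exist:
  "runbelmor" → 9 new (r, u, n, b, e, l, m, o, r)
  "rotor" → prefix "r" already present; 4 new (o, t, o, r)
  "fentormi" → 8 new (f, e, n, t, o, r, m, i)
  "belsarkatavi" → 12 new (b, e, l, s, a, r, k, a, t, a, v, i)
  "runbelpa" → prefix "runbel" already present; 2 new (p, a)
  "dorpa" → 5 new (d, o, r, p, a)
  "belsarta" → prefix "belsar" already present; 2 new (t, a)
Total nodes = 9 + 4 + 8 + 12 + 2 + 5 + 2 = 42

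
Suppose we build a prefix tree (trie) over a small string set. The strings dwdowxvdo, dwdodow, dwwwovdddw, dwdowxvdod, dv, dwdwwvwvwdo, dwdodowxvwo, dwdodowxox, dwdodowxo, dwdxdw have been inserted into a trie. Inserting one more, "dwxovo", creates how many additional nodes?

The longest prefix of "dwxovo" already in the trie is "dw" (length 2).
So 6 − 2 = 4 new nodes.

4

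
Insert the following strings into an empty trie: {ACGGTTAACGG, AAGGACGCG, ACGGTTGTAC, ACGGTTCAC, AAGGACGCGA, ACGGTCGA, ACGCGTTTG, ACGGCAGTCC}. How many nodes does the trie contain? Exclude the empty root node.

42

Insert word by word; a character creates a node only if that edge doesn't already exist:
  "ACGGTTAACGG" → 11 new (A, C, G, G, T, T, A, A, C, G, G)
  "AAGGACGCG" → prefix "A" already present; 8 new (A, G, G, A, C, G, C, G)
  "ACGGTTGTAC" → prefix "ACGGTT" already present; 4 new (G, T, A, C)
  "ACGGTTCAC" → prefix "ACGGTT" already present; 3 new (C, A, C)
  "AAGGACGCGA" → prefix "AAGGACGCG" already present; 1 new (A)
  "ACGGTCGA" → prefix "ACGGT" already present; 3 new (C, G, A)
  "ACGCGTTTG" → prefix "ACG" already present; 6 new (C, G, T, T, T, G)
  "ACGGCAGTCC" → prefix "ACGG" already present; 6 new (C, A, G, T, C, C)
Total nodes = 11 + 8 + 4 + 3 + 1 + 3 + 6 + 6 = 42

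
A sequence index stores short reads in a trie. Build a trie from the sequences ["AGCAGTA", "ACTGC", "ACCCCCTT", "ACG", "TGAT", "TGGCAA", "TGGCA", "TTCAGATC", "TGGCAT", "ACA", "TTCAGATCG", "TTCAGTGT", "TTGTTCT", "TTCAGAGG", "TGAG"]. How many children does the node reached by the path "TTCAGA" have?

2

The children of the "TTCAGA" node are the distinct next characters among strings starting with "TTCAGA".
Characters that immediately follow "TTCAGA" among the stored strings: {G, T}.
That node has 2 child edges.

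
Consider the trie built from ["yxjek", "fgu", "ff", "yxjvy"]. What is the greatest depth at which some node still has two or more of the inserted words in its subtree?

Equivalently: take the maximum, over all pairs, of their longest common prefix length.
"yxjek" and "yxjvy" agree on "yxj" (3 characters) before diverging; nothing deeper is shared.
Longest shared-prefix length: 3

3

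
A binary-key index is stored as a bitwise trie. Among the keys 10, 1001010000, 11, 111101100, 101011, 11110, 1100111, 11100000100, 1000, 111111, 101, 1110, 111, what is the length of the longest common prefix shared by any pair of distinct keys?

Equivalently: take the maximum, over all pairs, of their longest common prefix length.
"11110" and "111101100" agree on "11110" (5 characters) before diverging; nothing deeper is shared.
Longest shared-prefix length: 5

5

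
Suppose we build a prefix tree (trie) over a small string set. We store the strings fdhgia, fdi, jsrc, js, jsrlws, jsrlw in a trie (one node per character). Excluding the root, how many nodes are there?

Trace insertions, counting only characters that open a new branch:
  "fdhgia" → 6 new (f, d, h, g, i, a)
  "fdi" → prefix "fd" already present; 1 new (i)
  "jsrc" → 4 new (j, s, r, c)
  "js" → prefix "js" already present; 0 new (none)
  "jsrlws" → prefix "jsr" already present; 3 new (l, w, s)
  "jsrlw" → prefix "jsrlw" already present; 0 new (none)
Total nodes = 6 + 1 + 4 + 0 + 3 + 0 = 14

14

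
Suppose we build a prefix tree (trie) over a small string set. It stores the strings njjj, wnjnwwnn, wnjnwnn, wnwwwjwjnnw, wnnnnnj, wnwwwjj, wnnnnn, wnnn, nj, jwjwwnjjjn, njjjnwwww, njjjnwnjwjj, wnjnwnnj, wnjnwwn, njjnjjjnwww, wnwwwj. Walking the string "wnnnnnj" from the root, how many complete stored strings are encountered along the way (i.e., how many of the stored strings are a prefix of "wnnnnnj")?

3

Walk "wnnnnnj" from the root; an end-of-word marker is hit whenever a stored word is a prefix of "wnnnnnj".
Prefixes of the query that are stored words: "wnnn", "wnnnnn", "wnnnnnj"
Count: 3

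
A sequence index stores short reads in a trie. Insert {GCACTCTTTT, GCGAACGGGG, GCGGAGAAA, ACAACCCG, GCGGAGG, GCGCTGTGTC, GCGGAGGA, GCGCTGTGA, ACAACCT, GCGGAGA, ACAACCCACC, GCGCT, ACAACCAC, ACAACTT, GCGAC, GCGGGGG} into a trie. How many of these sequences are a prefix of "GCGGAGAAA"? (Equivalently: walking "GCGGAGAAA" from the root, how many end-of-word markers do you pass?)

Walk "GCGGAGAAA" from the root; an end-of-word marker is hit whenever a stored word is a prefix of "GCGGAGAAA".
Prefixes of the query that are stored words: "GCGGAGA", "GCGGAGAAA"
Count: 2

2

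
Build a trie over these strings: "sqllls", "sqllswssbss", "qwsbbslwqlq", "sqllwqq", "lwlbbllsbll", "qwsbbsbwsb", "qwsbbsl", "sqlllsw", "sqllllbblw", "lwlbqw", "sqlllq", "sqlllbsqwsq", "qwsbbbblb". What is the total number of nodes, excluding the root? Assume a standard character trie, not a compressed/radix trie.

Insert word by word; a character creates a node only if that edge doesn't already exist:
  "sqllls" → 6 new (s, q, l, l, l, s)
  "sqllswssbss" → prefix "sqll" already present; 7 new (s, w, s, s, b, s, s)
  "qwsbbslwqlq" → 11 new (q, w, s, b, b, s, l, w, q, l, q)
  "sqllwqq" → prefix "sqll" already present; 3 new (w, q, q)
  "lwlbbllsbll" → 11 new (l, w, l, b, b, l, l, s, b, l, l)
  "qwsbbsbwsb" → prefix "qwsbbs" already present; 4 new (b, w, s, b)
  "qwsbbsl" → prefix "qwsbbsl" already present; 0 new (none)
  "sqlllsw" → prefix "sqllls" already present; 1 new (w)
  "sqllllbblw" → prefix "sqlll" already present; 5 new (l, b, b, l, w)
  "lwlbqw" → prefix "lwlb" already present; 2 new (q, w)
  "sqlllq" → prefix "sqlll" already present; 1 new (q)
  "sqlllbsqwsq" → prefix "sqlll" already present; 6 new (b, s, q, w, s, q)
  "qwsbbbblb" → prefix "qwsbb" already present; 4 new (b, b, l, b)
Total nodes = 6 + 7 + 11 + 3 + 11 + 4 + 0 + 1 + 5 + 2 + 1 + 6 + 4 = 61

61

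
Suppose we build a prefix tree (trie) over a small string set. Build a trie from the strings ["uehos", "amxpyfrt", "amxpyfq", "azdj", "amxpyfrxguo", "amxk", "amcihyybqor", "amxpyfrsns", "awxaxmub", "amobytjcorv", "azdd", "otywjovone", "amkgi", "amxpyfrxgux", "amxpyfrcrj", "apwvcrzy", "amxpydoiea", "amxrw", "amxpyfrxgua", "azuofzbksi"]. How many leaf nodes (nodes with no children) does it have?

20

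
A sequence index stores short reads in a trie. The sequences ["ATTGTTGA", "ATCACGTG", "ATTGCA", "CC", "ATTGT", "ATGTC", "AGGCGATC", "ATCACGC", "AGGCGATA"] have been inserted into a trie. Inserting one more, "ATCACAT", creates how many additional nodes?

2

"ATCAC" is already a path in the trie; the remaining "AT" must be added.
Each of the 2 remaining characters creates one node.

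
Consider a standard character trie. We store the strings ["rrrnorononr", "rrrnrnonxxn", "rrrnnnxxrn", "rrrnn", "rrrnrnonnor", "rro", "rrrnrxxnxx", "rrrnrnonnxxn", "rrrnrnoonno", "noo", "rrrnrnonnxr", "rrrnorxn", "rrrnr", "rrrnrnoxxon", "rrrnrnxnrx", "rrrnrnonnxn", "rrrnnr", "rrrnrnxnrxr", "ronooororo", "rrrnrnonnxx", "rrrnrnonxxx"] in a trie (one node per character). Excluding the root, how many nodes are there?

67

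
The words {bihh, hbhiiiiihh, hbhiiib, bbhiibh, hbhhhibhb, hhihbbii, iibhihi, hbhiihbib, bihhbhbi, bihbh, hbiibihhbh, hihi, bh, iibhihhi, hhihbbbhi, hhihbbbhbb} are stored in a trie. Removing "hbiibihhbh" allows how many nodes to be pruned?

8

Walk "hbiibihhbh" from the leaf back toward the root, removing each node that no remaining word uses.
The suffix "iibihhbh" (8 nodes) is used only by "hbiibihhbh"; the node for "hb" still has the child "h", so pruning stops there.
Nodes removed: 8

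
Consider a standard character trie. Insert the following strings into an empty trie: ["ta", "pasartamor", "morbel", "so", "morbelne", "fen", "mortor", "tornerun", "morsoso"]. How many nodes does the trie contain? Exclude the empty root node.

39

Count nodes per top-level branch (shared prefixes stored once):
  'f'-branch (fen): 3 nodes
  'm'-branch (morbel, morbelne, morsoso, mortor): 15 nodes
  'p'-branch (pasartamor): 10 nodes
  's'-branch (so): 2 nodes
  't'-branch (ta, tornerun): 9 nodes
Sum: 39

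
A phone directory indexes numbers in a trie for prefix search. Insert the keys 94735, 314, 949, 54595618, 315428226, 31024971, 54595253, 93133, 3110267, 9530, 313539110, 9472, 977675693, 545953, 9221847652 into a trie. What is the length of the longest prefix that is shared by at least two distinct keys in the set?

Equivalently: take the maximum, over all pairs, of their longest common prefix length.
"54595253" and "545953" agree on "54595" (5 characters) before diverging; nothing deeper is shared.
Longest shared-prefix length: 5

5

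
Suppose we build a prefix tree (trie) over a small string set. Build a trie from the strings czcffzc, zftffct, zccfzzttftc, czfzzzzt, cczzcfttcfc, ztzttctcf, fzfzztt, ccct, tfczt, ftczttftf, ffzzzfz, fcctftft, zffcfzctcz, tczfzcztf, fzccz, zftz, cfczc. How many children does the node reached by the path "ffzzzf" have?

Follow the path "ffzzzf" to its node, then look at its outgoing edges.
Distinct next characters after "ffzzzf": z.
That node has 1 child edge.

1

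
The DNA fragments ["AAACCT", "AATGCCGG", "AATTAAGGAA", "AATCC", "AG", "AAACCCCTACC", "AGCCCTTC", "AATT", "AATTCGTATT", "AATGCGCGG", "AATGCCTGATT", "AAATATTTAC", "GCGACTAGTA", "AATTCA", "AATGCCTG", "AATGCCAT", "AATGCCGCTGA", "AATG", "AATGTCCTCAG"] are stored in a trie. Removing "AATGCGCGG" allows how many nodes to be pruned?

4

After clearing the end-marker at "AATGCGCGG", prune upward until reaching a node still needed by another word.
The suffix "GCGG" (4 nodes) is used only by "AATGCGCGG"; the node for "AATGC" still has the child "C", so pruning stops there.
Nodes removed: 4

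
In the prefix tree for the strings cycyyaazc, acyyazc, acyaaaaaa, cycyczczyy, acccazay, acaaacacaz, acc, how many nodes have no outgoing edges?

6

A leaf is a node with no children — equivalently, the end of a word that is not a proper prefix of any other stored word.
Those words: "acaaacacaz", "acccazay", "acyaaaaaa", "acyyazc", "cycyczczyy", "cycyyaazc"
Leaf count: 6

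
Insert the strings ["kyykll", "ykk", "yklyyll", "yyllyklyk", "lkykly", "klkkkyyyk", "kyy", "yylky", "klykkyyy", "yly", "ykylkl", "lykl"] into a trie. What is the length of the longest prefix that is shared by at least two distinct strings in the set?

Equivalently: take the maximum, over all pairs, of their longest common prefix length.
e.g. "kyy" and "kyykll" share the prefix "kyy" of length 3; no pair shares a longer one.
Longest shared-prefix length: 3

3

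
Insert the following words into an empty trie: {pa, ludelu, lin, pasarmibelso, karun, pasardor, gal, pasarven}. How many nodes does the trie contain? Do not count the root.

34

Trie structure (* marks end of a word):
(root)
├─ g
│  └─ a
│     └─ l *
├─ k
│  └─ a
│     └─ r
│        └─ u
│           └─ n *
├─ l
│  ├─ i
│  │  └─ n *
│  └─ u
│     └─ d
│        └─ e
│           └─ l
│              └─ u *
└─ p
   └─ a *
      └─ s
         └─ a
            └─ r
               ├─ d
               │  └─ o
               │     └─ r *
               ├─ m
               │  └─ i
               │     └─ b
               │        └─ e
               │           └─ l
               │              └─ s
               │                 └─ o *
               └─ v
                  └─ e
                     └─ n *
Counting every labelled node above: 34.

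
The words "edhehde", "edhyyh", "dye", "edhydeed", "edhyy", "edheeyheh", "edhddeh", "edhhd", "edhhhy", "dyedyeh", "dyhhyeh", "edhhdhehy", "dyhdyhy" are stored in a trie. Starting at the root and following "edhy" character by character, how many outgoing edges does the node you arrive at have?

2

Walk "edhy" from the root, arriving at one node.
Characters that immediately follow "edhy" among the stored strings: {d, y}.
That node has 2 child edges.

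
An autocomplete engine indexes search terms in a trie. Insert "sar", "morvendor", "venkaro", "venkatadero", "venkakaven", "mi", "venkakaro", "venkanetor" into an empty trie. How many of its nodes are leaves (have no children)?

8

Leaves are exactly the stored words that no other stored word extends.
Those words: "mi", "morvendor", "sar", "venkakaro", "venkakaven", "venkanetor", "venkaro", "venkatadero"
Leaf count: 8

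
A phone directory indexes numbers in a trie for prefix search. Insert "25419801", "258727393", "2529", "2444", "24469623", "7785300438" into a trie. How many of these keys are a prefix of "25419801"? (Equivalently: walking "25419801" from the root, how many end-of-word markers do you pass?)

Traverse "25419801" character by character; count nodes along the way that are marked as word ends.
Prefixes of the query that are stored words: "25419801"
Count: 1

1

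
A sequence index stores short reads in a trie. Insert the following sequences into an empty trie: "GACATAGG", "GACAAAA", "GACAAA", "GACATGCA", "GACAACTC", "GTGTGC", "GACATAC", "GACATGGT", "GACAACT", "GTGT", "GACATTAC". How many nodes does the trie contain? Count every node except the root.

28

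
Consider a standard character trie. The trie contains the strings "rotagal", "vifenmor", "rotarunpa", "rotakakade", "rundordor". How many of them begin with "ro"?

3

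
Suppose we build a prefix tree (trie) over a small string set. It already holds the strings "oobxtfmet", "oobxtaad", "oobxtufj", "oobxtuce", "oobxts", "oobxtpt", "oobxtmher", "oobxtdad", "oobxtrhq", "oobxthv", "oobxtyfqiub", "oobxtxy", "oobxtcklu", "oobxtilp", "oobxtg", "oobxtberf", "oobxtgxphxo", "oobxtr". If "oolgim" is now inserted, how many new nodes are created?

4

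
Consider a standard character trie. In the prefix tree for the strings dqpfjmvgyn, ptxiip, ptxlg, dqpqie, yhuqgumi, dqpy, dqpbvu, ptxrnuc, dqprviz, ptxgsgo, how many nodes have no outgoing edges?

10

Leaves are exactly the stored words that no other stored word extends.
Those words: "dqpbvu", "dqpfjmvgyn", "dqpqie", "dqprviz", "dqpy", "ptxgsgo", "ptxiip", "ptxlg", "ptxrnuc", "yhuqgumi"
Leaf count: 10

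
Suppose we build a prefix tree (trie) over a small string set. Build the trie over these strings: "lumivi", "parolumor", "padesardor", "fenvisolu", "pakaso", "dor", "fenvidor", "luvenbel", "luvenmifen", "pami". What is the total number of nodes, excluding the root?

55

For each word, the new-node count is its length minus the longest prefix already in the trie:
  "lumivi" → 6 new (l, u, m, i, v, i)
  "parolumor" → 9 new (p, a, r, o, l, u, m, o, r)
  "padesardor" → prefix "pa" already present; 8 new (d, e, s, a, r, d, o, r)
  "fenvisolu" → 9 new (f, e, n, v, i, s, o, l, u)
  "pakaso" → prefix "pa" already present; 4 new (k, a, s, o)
  "dor" → 3 new (d, o, r)
  "fenvidor" → prefix "fenvi" already present; 3 new (d, o, r)
  "luvenbel" → prefix "lu" already present; 6 new (v, e, n, b, e, l)
  "luvenmifen" → prefix "luven" already present; 5 new (m, i, f, e, n)
  "pami" → prefix "pa" already present; 2 new (m, i)
Total nodes = 6 + 9 + 8 + 9 + 4 + 3 + 3 + 6 + 5 + 2 = 55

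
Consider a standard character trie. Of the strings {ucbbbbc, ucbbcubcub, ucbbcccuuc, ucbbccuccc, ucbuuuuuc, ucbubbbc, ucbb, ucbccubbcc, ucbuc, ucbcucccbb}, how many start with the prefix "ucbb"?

5

Traverse to the node for "ucbb", then collect every word in that subtree.
Matches: "ucbb", "ucbbbbc", "ucbbcccuuc", "ucbbccuccc", "ucbbcubcub"
Count: 5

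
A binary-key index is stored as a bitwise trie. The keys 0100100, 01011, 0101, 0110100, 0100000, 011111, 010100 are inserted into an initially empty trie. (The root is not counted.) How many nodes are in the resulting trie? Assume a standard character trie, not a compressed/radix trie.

22

Count nodes per top-level branch (shared prefixes stored once):
  '0'-branch (0100000, 0100100, 0101, 010100, 01011, 0110100, 011111): 22 nodes
Sum: 22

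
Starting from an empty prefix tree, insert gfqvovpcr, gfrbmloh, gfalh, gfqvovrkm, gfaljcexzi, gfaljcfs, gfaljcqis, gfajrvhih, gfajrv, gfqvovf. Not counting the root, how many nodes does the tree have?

Insert word by word; a character creates a node only if that edge doesn't already exist:
  "gfqvovpcr" → 9 new (g, f, q, v, o, v, p, c, r)
  "gfrbmloh" → prefix "gf" already present; 6 new (r, b, m, l, o, h)
  "gfalh" → prefix "gf" already present; 3 new (a, l, h)
  "gfqvovrkm" → prefix "gfqvov" already present; 3 new (r, k, m)
  "gfaljcexzi" → prefix "gfal" already present; 6 new (j, c, e, x, z, i)
  "gfaljcfs" → prefix "gfaljc" already present; 2 new (f, s)
  "gfaljcqis" → prefix "gfaljc" already present; 3 new (q, i, s)
  "gfajrvhih" → prefix "gfa" already present; 6 new (j, r, v, h, i, h)
  "gfajrv" → prefix "gfajrv" already present; 0 new (none)
  "gfqvovf" → prefix "gfqvov" already present; 1 new (f)
Total nodes = 9 + 6 + 3 + 3 + 6 + 2 + 3 + 6 + 0 + 1 = 39

39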